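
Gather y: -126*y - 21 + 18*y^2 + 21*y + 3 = 18*y^2 - 105*y - 18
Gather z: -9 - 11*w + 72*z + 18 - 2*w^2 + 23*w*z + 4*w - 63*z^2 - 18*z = -2*w^2 - 7*w - 63*z^2 + z*(23*w + 54) + 9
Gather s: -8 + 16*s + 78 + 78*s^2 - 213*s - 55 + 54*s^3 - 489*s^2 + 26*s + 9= 54*s^3 - 411*s^2 - 171*s + 24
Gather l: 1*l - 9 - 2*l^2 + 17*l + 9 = -2*l^2 + 18*l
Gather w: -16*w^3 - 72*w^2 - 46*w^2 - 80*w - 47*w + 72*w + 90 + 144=-16*w^3 - 118*w^2 - 55*w + 234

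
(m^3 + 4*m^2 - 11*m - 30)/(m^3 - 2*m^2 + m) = (m^3 + 4*m^2 - 11*m - 30)/(m*(m^2 - 2*m + 1))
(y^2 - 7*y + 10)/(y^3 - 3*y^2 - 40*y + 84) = (y - 5)/(y^2 - y - 42)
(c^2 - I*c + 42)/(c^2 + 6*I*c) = (c - 7*I)/c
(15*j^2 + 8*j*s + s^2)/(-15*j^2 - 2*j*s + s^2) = (5*j + s)/(-5*j + s)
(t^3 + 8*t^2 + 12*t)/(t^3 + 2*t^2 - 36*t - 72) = t/(t - 6)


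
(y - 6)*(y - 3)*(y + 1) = y^3 - 8*y^2 + 9*y + 18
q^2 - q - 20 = (q - 5)*(q + 4)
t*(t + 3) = t^2 + 3*t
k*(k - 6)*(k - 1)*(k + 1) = k^4 - 6*k^3 - k^2 + 6*k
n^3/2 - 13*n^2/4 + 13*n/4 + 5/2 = (n/2 + 1/4)*(n - 5)*(n - 2)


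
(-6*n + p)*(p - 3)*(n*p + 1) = -6*n^2*p^2 + 18*n^2*p + n*p^3 - 3*n*p^2 - 6*n*p + 18*n + p^2 - 3*p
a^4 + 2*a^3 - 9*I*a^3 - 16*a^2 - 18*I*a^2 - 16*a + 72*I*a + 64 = (a - 2)*(a + 4)*(a - 8*I)*(a - I)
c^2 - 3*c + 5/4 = (c - 5/2)*(c - 1/2)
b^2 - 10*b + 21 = (b - 7)*(b - 3)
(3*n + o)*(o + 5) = 3*n*o + 15*n + o^2 + 5*o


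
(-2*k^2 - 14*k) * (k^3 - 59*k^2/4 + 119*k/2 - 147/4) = -2*k^5 + 31*k^4/2 + 175*k^3/2 - 1519*k^2/2 + 1029*k/2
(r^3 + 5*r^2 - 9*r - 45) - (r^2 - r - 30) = r^3 + 4*r^2 - 8*r - 15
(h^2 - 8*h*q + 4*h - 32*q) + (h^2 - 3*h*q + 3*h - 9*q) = 2*h^2 - 11*h*q + 7*h - 41*q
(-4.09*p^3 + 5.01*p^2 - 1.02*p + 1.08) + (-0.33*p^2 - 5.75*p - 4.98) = -4.09*p^3 + 4.68*p^2 - 6.77*p - 3.9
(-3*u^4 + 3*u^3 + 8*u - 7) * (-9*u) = 27*u^5 - 27*u^4 - 72*u^2 + 63*u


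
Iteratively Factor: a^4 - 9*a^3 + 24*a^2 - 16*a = (a - 4)*(a^3 - 5*a^2 + 4*a) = (a - 4)^2*(a^2 - a) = (a - 4)^2*(a - 1)*(a)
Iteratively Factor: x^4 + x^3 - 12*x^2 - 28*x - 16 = (x - 4)*(x^3 + 5*x^2 + 8*x + 4) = (x - 4)*(x + 2)*(x^2 + 3*x + 2) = (x - 4)*(x + 2)^2*(x + 1)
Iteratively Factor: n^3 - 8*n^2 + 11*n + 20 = (n + 1)*(n^2 - 9*n + 20) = (n - 4)*(n + 1)*(n - 5)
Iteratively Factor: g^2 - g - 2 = (g - 2)*(g + 1)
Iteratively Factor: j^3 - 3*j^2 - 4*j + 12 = (j - 3)*(j^2 - 4) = (j - 3)*(j + 2)*(j - 2)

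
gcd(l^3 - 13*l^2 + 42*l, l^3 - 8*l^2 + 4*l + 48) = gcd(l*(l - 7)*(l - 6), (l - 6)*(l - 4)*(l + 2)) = l - 6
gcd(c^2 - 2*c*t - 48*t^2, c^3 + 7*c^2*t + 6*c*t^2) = c + 6*t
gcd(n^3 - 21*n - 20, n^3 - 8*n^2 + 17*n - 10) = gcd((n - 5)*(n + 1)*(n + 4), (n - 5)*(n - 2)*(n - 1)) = n - 5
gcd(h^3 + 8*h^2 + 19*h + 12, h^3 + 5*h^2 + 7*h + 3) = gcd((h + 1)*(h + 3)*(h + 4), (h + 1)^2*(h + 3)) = h^2 + 4*h + 3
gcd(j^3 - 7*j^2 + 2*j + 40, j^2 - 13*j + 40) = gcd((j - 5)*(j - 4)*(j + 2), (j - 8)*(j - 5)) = j - 5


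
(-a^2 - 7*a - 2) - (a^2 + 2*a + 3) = -2*a^2 - 9*a - 5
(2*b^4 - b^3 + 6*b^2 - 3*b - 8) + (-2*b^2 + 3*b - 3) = 2*b^4 - b^3 + 4*b^2 - 11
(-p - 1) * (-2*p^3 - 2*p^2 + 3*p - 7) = 2*p^4 + 4*p^3 - p^2 + 4*p + 7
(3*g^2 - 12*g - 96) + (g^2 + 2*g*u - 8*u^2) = 4*g^2 + 2*g*u - 12*g - 8*u^2 - 96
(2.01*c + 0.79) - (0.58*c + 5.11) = 1.43*c - 4.32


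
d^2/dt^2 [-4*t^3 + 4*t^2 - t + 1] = 8 - 24*t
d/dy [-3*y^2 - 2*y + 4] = -6*y - 2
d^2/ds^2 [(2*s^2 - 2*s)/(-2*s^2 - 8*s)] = 10/(s^3 + 12*s^2 + 48*s + 64)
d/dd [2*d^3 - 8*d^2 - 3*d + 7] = 6*d^2 - 16*d - 3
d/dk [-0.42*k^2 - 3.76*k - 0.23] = -0.84*k - 3.76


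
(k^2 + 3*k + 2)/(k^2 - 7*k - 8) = (k + 2)/(k - 8)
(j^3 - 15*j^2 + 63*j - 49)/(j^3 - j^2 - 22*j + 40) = (j^3 - 15*j^2 + 63*j - 49)/(j^3 - j^2 - 22*j + 40)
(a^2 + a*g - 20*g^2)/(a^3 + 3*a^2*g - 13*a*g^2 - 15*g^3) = (a - 4*g)/(a^2 - 2*a*g - 3*g^2)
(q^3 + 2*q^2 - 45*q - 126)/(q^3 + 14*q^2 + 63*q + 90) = (q - 7)/(q + 5)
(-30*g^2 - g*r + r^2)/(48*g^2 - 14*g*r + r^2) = (5*g + r)/(-8*g + r)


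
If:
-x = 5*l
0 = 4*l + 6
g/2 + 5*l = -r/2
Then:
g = 15 - r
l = -3/2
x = 15/2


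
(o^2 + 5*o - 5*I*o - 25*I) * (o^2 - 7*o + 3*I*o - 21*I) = o^4 - 2*o^3 - 2*I*o^3 - 20*o^2 + 4*I*o^2 - 30*o + 70*I*o - 525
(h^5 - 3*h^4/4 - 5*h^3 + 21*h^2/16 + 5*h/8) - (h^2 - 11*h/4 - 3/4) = h^5 - 3*h^4/4 - 5*h^3 + 5*h^2/16 + 27*h/8 + 3/4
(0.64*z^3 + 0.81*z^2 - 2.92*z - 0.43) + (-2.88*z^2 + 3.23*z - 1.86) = 0.64*z^3 - 2.07*z^2 + 0.31*z - 2.29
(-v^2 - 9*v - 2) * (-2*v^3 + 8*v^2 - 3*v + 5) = 2*v^5 + 10*v^4 - 65*v^3 + 6*v^2 - 39*v - 10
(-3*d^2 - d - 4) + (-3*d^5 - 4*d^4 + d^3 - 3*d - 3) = -3*d^5 - 4*d^4 + d^3 - 3*d^2 - 4*d - 7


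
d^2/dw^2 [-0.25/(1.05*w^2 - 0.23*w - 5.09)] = (-0.55125*w^2 + 0.12075*w + 0.25*(2.1*w - 0.23)*(4.2*w - 0.46) + 2.67225)/(-1.05*w^2 + 0.23*w + 5.09)^3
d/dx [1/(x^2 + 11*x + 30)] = (-2*x - 11)/(x^2 + 11*x + 30)^2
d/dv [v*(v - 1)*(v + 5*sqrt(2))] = 3*v^2 - 2*v + 10*sqrt(2)*v - 5*sqrt(2)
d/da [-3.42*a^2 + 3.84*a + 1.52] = 3.84 - 6.84*a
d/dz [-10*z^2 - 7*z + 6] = -20*z - 7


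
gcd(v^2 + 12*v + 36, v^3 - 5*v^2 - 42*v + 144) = v + 6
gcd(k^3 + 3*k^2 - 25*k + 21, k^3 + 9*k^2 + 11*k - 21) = k^2 + 6*k - 7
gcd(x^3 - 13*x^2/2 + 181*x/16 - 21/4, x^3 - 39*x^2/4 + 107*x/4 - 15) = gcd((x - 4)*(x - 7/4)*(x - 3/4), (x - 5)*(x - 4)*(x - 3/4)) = x^2 - 19*x/4 + 3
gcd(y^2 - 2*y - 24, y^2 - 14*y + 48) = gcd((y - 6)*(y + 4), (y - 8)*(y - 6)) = y - 6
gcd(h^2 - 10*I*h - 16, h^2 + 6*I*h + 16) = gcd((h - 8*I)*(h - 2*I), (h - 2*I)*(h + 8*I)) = h - 2*I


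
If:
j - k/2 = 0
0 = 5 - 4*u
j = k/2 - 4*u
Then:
No Solution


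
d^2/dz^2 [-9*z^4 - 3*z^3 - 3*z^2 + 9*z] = -108*z^2 - 18*z - 6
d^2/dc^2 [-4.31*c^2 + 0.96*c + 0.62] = -8.62000000000000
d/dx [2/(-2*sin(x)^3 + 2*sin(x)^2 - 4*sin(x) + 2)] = (3*sin(x)^2 - 2*sin(x) + 2)*cos(x)/(sin(x)^3 - sin(x)^2 + 2*sin(x) - 1)^2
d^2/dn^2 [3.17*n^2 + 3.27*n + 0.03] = 6.34000000000000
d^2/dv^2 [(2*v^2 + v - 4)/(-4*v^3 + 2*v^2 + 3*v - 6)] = 4*(-16*v^6 - 24*v^5 + 168*v^4 + 38*v^3 - 12*v^2 - 126*v - 3)/(64*v^9 - 96*v^8 - 96*v^7 + 424*v^6 - 216*v^5 - 414*v^4 + 621*v^3 - 54*v^2 - 324*v + 216)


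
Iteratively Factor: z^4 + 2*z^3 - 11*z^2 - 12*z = (z + 4)*(z^3 - 2*z^2 - 3*z) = z*(z + 4)*(z^2 - 2*z - 3) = z*(z - 3)*(z + 4)*(z + 1)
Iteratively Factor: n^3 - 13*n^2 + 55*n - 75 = (n - 3)*(n^2 - 10*n + 25) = (n - 5)*(n - 3)*(n - 5)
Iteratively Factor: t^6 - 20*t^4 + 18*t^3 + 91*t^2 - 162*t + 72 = (t + 4)*(t^5 - 4*t^4 - 4*t^3 + 34*t^2 - 45*t + 18) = (t - 2)*(t + 4)*(t^4 - 2*t^3 - 8*t^2 + 18*t - 9) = (t - 2)*(t + 3)*(t + 4)*(t^3 - 5*t^2 + 7*t - 3) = (t - 2)*(t - 1)*(t + 3)*(t + 4)*(t^2 - 4*t + 3) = (t - 2)*(t - 1)^2*(t + 3)*(t + 4)*(t - 3)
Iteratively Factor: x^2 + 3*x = (x)*(x + 3)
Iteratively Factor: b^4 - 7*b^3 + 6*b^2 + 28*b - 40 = (b - 2)*(b^3 - 5*b^2 - 4*b + 20) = (b - 2)*(b + 2)*(b^2 - 7*b + 10) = (b - 2)^2*(b + 2)*(b - 5)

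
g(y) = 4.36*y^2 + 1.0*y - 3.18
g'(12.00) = 105.64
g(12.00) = 636.66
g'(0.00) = 1.00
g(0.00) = -3.18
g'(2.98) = 26.99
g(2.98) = 38.52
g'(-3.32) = -27.95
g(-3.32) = 41.56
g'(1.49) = 13.99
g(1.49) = 7.99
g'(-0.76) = -5.63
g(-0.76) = -1.42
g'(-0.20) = -0.74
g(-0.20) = -3.21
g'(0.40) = 4.49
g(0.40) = -2.08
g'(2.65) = 24.11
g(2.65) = 30.09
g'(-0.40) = -2.49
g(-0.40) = -2.88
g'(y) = 8.72*y + 1.0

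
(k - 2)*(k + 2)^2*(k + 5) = k^4 + 7*k^3 + 6*k^2 - 28*k - 40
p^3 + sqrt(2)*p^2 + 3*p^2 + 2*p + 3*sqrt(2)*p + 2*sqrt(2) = (p + 1)*(p + 2)*(p + sqrt(2))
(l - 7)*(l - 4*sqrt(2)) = l^2 - 7*l - 4*sqrt(2)*l + 28*sqrt(2)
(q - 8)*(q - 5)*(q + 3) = q^3 - 10*q^2 + q + 120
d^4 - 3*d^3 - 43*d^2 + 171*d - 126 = (d - 6)*(d - 3)*(d - 1)*(d + 7)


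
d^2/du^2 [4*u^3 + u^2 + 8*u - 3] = 24*u + 2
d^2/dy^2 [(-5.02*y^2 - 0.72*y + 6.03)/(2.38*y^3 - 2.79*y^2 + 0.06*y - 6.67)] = (-56.870576*y^6 - 24.4702080000001*y^5 + 442.862784*y^4 - 1768.997552*y^3 + 710.150814*y^2 + 648.678672*y - 671.629586)/(13.481272*y^9 - 47.411028*y^8 + 56.598066*y^7 - 137.452755*y^6 + 267.167646*y^5 - 161.504829*y^4 + 324.35031*y^3 - 372.444129*y^2 + 8.008002*y - 296.740963)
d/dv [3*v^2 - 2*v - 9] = 6*v - 2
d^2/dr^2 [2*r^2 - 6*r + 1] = 4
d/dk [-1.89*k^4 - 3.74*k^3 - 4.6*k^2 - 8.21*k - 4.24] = -7.56*k^3 - 11.22*k^2 - 9.2*k - 8.21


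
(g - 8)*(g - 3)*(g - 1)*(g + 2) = g^4 - 10*g^3 + 11*g^2 + 46*g - 48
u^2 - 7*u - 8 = (u - 8)*(u + 1)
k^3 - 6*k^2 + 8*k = k*(k - 4)*(k - 2)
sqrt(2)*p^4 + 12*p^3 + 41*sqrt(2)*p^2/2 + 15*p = p*(p + 5*sqrt(2)/2)*(p + 3*sqrt(2))*(sqrt(2)*p + 1)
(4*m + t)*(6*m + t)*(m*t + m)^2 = 24*m^4*t^2 + 48*m^4*t + 24*m^4 + 10*m^3*t^3 + 20*m^3*t^2 + 10*m^3*t + m^2*t^4 + 2*m^2*t^3 + m^2*t^2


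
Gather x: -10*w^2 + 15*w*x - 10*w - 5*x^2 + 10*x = -10*w^2 - 10*w - 5*x^2 + x*(15*w + 10)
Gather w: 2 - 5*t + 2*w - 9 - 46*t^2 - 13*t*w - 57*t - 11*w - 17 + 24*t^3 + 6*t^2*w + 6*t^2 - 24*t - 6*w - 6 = 24*t^3 - 40*t^2 - 86*t + w*(6*t^2 - 13*t - 15) - 30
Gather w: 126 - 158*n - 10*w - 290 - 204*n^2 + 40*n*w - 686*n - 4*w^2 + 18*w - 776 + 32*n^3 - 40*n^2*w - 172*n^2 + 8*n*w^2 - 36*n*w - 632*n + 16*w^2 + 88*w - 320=32*n^3 - 376*n^2 - 1476*n + w^2*(8*n + 12) + w*(-40*n^2 + 4*n + 96) - 1260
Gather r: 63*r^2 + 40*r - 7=63*r^2 + 40*r - 7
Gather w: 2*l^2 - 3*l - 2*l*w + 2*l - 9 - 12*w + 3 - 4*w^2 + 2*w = 2*l^2 - l - 4*w^2 + w*(-2*l - 10) - 6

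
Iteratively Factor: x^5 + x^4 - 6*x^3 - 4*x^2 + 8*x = (x - 1)*(x^4 + 2*x^3 - 4*x^2 - 8*x) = x*(x - 1)*(x^3 + 2*x^2 - 4*x - 8) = x*(x - 2)*(x - 1)*(x^2 + 4*x + 4) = x*(x - 2)*(x - 1)*(x + 2)*(x + 2)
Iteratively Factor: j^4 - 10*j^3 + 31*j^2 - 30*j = (j - 2)*(j^3 - 8*j^2 + 15*j) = (j - 3)*(j - 2)*(j^2 - 5*j) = (j - 5)*(j - 3)*(j - 2)*(j)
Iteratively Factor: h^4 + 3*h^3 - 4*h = (h + 2)*(h^3 + h^2 - 2*h) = (h - 1)*(h + 2)*(h^2 + 2*h) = (h - 1)*(h + 2)^2*(h)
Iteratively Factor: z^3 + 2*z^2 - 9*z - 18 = (z + 2)*(z^2 - 9) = (z + 2)*(z + 3)*(z - 3)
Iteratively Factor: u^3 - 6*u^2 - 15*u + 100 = (u - 5)*(u^2 - u - 20) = (u - 5)*(u + 4)*(u - 5)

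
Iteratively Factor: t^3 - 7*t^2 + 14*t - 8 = (t - 1)*(t^2 - 6*t + 8) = (t - 4)*(t - 1)*(t - 2)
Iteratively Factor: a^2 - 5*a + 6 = (a - 2)*(a - 3)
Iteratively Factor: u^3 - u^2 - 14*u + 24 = (u - 2)*(u^2 + u - 12) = (u - 2)*(u + 4)*(u - 3)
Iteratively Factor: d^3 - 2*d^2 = (d)*(d^2 - 2*d) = d*(d - 2)*(d)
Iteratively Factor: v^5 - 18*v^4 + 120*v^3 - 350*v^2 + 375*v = (v - 5)*(v^4 - 13*v^3 + 55*v^2 - 75*v) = (v - 5)^2*(v^3 - 8*v^2 + 15*v) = (v - 5)^2*(v - 3)*(v^2 - 5*v) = v*(v - 5)^2*(v - 3)*(v - 5)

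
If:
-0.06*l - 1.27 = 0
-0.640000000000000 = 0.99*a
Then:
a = -0.65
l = -21.17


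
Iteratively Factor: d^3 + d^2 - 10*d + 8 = (d + 4)*(d^2 - 3*d + 2) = (d - 1)*(d + 4)*(d - 2)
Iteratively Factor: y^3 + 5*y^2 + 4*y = (y + 1)*(y^2 + 4*y) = (y + 1)*(y + 4)*(y)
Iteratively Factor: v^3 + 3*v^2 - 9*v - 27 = (v + 3)*(v^2 - 9) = (v + 3)^2*(v - 3)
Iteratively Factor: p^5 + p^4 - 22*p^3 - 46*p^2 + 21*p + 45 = (p - 1)*(p^4 + 2*p^3 - 20*p^2 - 66*p - 45) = (p - 5)*(p - 1)*(p^3 + 7*p^2 + 15*p + 9) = (p - 5)*(p - 1)*(p + 3)*(p^2 + 4*p + 3) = (p - 5)*(p - 1)*(p + 1)*(p + 3)*(p + 3)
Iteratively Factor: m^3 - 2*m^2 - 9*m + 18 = (m + 3)*(m^2 - 5*m + 6) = (m - 3)*(m + 3)*(m - 2)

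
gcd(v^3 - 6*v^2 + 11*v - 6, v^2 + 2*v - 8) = v - 2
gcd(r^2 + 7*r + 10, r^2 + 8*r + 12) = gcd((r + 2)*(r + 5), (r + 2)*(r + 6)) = r + 2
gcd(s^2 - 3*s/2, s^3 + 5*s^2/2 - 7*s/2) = s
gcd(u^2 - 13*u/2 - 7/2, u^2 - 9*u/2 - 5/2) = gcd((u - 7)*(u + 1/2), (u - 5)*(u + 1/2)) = u + 1/2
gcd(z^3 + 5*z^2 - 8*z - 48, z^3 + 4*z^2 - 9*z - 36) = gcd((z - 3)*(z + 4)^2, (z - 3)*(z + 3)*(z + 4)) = z^2 + z - 12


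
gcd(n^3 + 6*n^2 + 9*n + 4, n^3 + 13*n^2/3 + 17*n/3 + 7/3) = n^2 + 2*n + 1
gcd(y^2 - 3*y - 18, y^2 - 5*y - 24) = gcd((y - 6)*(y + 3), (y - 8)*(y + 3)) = y + 3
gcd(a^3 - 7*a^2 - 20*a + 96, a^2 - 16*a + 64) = a - 8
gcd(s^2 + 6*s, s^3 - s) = s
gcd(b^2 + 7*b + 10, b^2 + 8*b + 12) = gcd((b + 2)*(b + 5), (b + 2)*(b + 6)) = b + 2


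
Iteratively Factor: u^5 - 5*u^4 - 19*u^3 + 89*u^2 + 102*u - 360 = (u + 3)*(u^4 - 8*u^3 + 5*u^2 + 74*u - 120) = (u + 3)^2*(u^3 - 11*u^2 + 38*u - 40) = (u - 4)*(u + 3)^2*(u^2 - 7*u + 10) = (u - 5)*(u - 4)*(u + 3)^2*(u - 2)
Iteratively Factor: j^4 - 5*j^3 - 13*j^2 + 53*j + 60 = (j - 5)*(j^3 - 13*j - 12) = (j - 5)*(j - 4)*(j^2 + 4*j + 3) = (j - 5)*(j - 4)*(j + 3)*(j + 1)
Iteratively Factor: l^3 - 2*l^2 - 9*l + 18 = (l - 3)*(l^2 + l - 6) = (l - 3)*(l - 2)*(l + 3)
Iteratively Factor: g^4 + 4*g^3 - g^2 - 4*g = (g + 1)*(g^3 + 3*g^2 - 4*g) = (g - 1)*(g + 1)*(g^2 + 4*g) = (g - 1)*(g + 1)*(g + 4)*(g)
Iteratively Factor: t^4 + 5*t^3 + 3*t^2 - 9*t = (t + 3)*(t^3 + 2*t^2 - 3*t) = (t + 3)^2*(t^2 - t) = (t - 1)*(t + 3)^2*(t)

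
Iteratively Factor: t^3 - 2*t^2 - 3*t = (t)*(t^2 - 2*t - 3) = t*(t + 1)*(t - 3)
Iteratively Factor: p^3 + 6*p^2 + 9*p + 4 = (p + 1)*(p^2 + 5*p + 4) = (p + 1)^2*(p + 4)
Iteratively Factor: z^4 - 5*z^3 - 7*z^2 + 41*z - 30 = (z - 1)*(z^3 - 4*z^2 - 11*z + 30) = (z - 1)*(z + 3)*(z^2 - 7*z + 10) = (z - 2)*(z - 1)*(z + 3)*(z - 5)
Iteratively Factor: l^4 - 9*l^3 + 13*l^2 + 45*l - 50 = (l - 5)*(l^3 - 4*l^2 - 7*l + 10) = (l - 5)*(l + 2)*(l^2 - 6*l + 5) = (l - 5)*(l - 1)*(l + 2)*(l - 5)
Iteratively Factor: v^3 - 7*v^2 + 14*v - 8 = (v - 1)*(v^2 - 6*v + 8) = (v - 2)*(v - 1)*(v - 4)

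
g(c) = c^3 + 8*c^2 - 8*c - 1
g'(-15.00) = 427.00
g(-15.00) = -1456.00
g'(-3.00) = -29.00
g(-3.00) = 68.00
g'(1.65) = 26.57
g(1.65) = 12.07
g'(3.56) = 86.98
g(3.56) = 117.03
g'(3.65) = 90.37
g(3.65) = 125.01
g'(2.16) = 40.56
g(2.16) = 29.12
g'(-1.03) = -21.30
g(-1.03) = 14.63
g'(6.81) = 240.09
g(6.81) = 631.35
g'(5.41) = 166.36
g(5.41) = 348.21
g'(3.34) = 78.91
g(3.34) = 98.78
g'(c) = 3*c^2 + 16*c - 8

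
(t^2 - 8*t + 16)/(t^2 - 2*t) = (t^2 - 8*t + 16)/(t*(t - 2))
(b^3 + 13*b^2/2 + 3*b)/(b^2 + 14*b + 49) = b*(2*b^2 + 13*b + 6)/(2*(b^2 + 14*b + 49))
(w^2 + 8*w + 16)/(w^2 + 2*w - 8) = (w + 4)/(w - 2)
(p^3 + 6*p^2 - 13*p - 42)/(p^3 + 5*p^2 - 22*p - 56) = (p - 3)/(p - 4)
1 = 1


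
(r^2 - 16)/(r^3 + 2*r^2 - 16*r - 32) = 1/(r + 2)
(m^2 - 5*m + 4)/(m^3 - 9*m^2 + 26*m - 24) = (m - 1)/(m^2 - 5*m + 6)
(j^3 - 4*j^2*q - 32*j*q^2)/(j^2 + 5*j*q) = (j^2 - 4*j*q - 32*q^2)/(j + 5*q)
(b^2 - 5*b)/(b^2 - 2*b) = (b - 5)/(b - 2)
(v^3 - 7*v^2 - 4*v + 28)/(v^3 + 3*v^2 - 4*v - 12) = (v - 7)/(v + 3)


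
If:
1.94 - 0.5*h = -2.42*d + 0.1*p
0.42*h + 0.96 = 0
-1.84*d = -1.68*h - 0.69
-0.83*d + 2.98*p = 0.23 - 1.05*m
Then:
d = -1.71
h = -2.29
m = 28.95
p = -10.60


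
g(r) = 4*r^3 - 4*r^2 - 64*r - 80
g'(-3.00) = 68.00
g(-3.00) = -32.00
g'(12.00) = 1568.00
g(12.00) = 5488.00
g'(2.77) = 5.91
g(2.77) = -202.96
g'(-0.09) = -63.18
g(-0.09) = -74.28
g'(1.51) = -48.72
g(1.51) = -171.99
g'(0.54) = -64.82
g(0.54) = -115.10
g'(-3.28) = 91.34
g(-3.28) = -54.26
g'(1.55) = -47.57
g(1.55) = -173.91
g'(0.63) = -64.28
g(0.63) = -120.91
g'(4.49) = 142.00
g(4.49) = -85.93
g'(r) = 12*r^2 - 8*r - 64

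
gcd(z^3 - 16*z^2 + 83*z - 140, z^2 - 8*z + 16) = z - 4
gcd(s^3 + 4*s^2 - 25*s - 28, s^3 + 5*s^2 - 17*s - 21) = s^2 + 8*s + 7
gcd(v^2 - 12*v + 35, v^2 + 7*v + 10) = 1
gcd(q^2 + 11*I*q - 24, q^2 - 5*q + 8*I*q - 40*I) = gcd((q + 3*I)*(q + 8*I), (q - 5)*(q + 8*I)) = q + 8*I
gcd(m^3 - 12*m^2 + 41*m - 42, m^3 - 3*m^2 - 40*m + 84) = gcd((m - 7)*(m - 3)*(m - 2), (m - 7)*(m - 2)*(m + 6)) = m^2 - 9*m + 14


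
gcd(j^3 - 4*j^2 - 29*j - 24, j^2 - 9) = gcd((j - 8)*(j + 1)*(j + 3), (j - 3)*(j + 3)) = j + 3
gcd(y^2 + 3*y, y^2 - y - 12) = y + 3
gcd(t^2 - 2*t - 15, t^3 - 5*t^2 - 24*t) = t + 3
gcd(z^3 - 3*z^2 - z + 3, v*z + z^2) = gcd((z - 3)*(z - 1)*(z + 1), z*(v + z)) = 1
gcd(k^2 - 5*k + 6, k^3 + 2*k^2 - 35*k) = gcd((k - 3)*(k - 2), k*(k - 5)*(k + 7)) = 1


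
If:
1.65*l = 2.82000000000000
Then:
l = 1.71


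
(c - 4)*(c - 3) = c^2 - 7*c + 12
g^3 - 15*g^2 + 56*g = g*(g - 8)*(g - 7)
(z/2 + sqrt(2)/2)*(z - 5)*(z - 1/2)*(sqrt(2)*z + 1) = sqrt(2)*z^4/2 - 11*sqrt(2)*z^3/4 + 3*z^3/2 - 33*z^2/4 + 7*sqrt(2)*z^2/4 - 11*sqrt(2)*z/4 + 15*z/4 + 5*sqrt(2)/4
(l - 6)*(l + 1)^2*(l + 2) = l^4 - 2*l^3 - 19*l^2 - 28*l - 12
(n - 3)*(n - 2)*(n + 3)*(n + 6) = n^4 + 4*n^3 - 21*n^2 - 36*n + 108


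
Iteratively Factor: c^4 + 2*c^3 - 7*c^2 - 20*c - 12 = (c + 1)*(c^3 + c^2 - 8*c - 12) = (c + 1)*(c + 2)*(c^2 - c - 6) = (c - 3)*(c + 1)*(c + 2)*(c + 2)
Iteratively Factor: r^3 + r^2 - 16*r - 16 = (r + 4)*(r^2 - 3*r - 4) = (r + 1)*(r + 4)*(r - 4)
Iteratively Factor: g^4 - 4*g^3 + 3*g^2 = (g - 3)*(g^3 - g^2) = g*(g - 3)*(g^2 - g) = g^2*(g - 3)*(g - 1)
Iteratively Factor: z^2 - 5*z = (z - 5)*(z)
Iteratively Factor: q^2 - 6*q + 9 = (q - 3)*(q - 3)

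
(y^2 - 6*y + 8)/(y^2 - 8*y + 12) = (y - 4)/(y - 6)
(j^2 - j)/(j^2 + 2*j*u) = (j - 1)/(j + 2*u)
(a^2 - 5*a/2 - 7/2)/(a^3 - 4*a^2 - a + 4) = (a - 7/2)/(a^2 - 5*a + 4)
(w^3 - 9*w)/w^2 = w - 9/w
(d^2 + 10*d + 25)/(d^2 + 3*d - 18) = (d^2 + 10*d + 25)/(d^2 + 3*d - 18)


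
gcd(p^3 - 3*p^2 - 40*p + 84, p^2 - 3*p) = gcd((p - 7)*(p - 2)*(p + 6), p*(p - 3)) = 1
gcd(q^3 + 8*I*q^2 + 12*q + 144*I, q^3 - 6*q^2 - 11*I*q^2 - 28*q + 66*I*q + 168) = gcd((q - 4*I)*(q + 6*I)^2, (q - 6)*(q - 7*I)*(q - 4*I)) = q - 4*I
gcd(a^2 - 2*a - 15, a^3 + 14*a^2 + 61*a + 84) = a + 3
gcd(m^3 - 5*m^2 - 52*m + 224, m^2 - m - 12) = m - 4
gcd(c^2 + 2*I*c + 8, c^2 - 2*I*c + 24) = c + 4*I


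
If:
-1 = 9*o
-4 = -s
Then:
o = -1/9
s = 4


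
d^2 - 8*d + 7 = (d - 7)*(d - 1)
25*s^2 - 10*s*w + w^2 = (-5*s + w)^2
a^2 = a^2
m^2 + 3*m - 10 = (m - 2)*(m + 5)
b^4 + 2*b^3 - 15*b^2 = b^2*(b - 3)*(b + 5)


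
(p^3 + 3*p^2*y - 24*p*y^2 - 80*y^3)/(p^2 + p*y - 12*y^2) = (-p^2 + p*y + 20*y^2)/(-p + 3*y)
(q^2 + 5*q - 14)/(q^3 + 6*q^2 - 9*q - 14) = 1/(q + 1)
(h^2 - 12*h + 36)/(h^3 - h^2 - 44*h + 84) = (h - 6)/(h^2 + 5*h - 14)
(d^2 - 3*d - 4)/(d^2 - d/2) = 2*(d^2 - 3*d - 4)/(d*(2*d - 1))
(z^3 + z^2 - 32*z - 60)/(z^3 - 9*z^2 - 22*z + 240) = (z + 2)/(z - 8)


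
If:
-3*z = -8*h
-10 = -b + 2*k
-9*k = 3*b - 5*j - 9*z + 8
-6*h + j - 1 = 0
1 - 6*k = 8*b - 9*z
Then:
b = 37/23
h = -51/92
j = -107/46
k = -193/46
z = -34/23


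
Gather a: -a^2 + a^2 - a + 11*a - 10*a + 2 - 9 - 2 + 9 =0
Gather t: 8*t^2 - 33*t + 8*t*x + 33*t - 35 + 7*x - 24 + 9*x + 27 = 8*t^2 + 8*t*x + 16*x - 32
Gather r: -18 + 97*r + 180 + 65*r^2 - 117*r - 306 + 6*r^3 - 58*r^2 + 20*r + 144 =6*r^3 + 7*r^2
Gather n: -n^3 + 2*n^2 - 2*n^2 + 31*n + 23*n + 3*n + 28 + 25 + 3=-n^3 + 57*n + 56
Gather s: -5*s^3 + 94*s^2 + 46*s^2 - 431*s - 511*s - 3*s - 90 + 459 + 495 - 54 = -5*s^3 + 140*s^2 - 945*s + 810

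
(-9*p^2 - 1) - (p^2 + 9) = -10*p^2 - 10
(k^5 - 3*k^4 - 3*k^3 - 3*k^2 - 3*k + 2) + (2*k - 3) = k^5 - 3*k^4 - 3*k^3 - 3*k^2 - k - 1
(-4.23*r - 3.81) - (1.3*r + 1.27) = -5.53*r - 5.08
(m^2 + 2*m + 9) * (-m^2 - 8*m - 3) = -m^4 - 10*m^3 - 28*m^2 - 78*m - 27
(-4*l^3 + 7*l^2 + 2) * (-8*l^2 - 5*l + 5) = 32*l^5 - 36*l^4 - 55*l^3 + 19*l^2 - 10*l + 10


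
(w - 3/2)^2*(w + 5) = w^3 + 2*w^2 - 51*w/4 + 45/4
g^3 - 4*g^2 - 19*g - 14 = (g - 7)*(g + 1)*(g + 2)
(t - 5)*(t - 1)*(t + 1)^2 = t^4 - 4*t^3 - 6*t^2 + 4*t + 5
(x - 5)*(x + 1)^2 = x^3 - 3*x^2 - 9*x - 5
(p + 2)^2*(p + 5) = p^3 + 9*p^2 + 24*p + 20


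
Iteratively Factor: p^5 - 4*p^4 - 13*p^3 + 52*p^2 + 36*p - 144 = (p - 4)*(p^4 - 13*p^2 + 36) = (p - 4)*(p - 3)*(p^3 + 3*p^2 - 4*p - 12) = (p - 4)*(p - 3)*(p + 2)*(p^2 + p - 6) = (p - 4)*(p - 3)*(p + 2)*(p + 3)*(p - 2)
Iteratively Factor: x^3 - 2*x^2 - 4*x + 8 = (x + 2)*(x^2 - 4*x + 4) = (x - 2)*(x + 2)*(x - 2)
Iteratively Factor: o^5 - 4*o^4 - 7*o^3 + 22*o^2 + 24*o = (o - 3)*(o^4 - o^3 - 10*o^2 - 8*o) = (o - 4)*(o - 3)*(o^3 + 3*o^2 + 2*o) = (o - 4)*(o - 3)*(o + 1)*(o^2 + 2*o) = (o - 4)*(o - 3)*(o + 1)*(o + 2)*(o)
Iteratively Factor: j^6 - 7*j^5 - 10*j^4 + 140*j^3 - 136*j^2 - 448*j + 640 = (j - 5)*(j^5 - 2*j^4 - 20*j^3 + 40*j^2 + 64*j - 128) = (j - 5)*(j + 4)*(j^4 - 6*j^3 + 4*j^2 + 24*j - 32) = (j - 5)*(j + 2)*(j + 4)*(j^3 - 8*j^2 + 20*j - 16) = (j - 5)*(j - 2)*(j + 2)*(j + 4)*(j^2 - 6*j + 8) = (j - 5)*(j - 2)^2*(j + 2)*(j + 4)*(j - 4)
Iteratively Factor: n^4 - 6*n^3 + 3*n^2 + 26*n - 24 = (n - 1)*(n^3 - 5*n^2 - 2*n + 24) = (n - 1)*(n + 2)*(n^2 - 7*n + 12) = (n - 3)*(n - 1)*(n + 2)*(n - 4)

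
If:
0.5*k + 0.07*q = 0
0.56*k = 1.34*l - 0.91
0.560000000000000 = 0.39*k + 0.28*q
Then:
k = -0.35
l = 0.53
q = 2.48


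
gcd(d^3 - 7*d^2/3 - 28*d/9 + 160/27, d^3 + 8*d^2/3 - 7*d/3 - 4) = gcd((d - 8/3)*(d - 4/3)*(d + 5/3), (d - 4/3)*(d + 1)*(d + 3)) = d - 4/3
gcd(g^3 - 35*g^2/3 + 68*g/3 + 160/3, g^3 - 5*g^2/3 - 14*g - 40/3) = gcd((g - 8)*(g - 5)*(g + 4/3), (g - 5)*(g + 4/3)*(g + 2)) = g^2 - 11*g/3 - 20/3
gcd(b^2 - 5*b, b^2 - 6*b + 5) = b - 5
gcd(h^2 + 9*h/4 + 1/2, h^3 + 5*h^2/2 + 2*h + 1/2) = 1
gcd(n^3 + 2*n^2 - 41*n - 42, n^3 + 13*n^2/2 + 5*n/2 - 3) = n + 1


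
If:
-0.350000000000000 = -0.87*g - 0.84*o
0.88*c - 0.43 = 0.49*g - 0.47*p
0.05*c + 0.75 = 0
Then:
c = -15.00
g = 0.959183673469388*p - 27.8163265306122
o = 29.2264334305151 - 0.993440233236152*p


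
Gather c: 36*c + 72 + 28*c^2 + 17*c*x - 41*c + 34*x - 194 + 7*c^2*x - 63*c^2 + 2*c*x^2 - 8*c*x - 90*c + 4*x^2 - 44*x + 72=c^2*(7*x - 35) + c*(2*x^2 + 9*x - 95) + 4*x^2 - 10*x - 50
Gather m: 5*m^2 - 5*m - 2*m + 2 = 5*m^2 - 7*m + 2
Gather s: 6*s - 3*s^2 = -3*s^2 + 6*s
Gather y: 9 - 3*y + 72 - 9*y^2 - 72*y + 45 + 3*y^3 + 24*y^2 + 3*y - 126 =3*y^3 + 15*y^2 - 72*y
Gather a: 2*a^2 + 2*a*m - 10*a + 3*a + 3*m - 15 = 2*a^2 + a*(2*m - 7) + 3*m - 15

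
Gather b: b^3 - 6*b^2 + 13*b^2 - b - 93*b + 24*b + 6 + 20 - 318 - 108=b^3 + 7*b^2 - 70*b - 400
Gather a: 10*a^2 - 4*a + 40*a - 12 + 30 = 10*a^2 + 36*a + 18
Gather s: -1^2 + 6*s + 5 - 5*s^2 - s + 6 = -5*s^2 + 5*s + 10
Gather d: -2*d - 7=-2*d - 7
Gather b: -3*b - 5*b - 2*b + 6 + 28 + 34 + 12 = 80 - 10*b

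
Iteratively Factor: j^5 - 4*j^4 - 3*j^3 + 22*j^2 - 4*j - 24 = (j - 2)*(j^4 - 2*j^3 - 7*j^2 + 8*j + 12) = (j - 2)*(j + 1)*(j^3 - 3*j^2 - 4*j + 12) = (j - 2)*(j + 1)*(j + 2)*(j^2 - 5*j + 6) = (j - 2)^2*(j + 1)*(j + 2)*(j - 3)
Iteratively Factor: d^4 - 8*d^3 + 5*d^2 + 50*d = (d)*(d^3 - 8*d^2 + 5*d + 50) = d*(d - 5)*(d^2 - 3*d - 10) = d*(d - 5)*(d + 2)*(d - 5)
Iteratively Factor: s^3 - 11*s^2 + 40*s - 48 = (s - 4)*(s^2 - 7*s + 12) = (s - 4)*(s - 3)*(s - 4)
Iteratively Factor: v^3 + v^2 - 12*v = (v)*(v^2 + v - 12) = v*(v + 4)*(v - 3)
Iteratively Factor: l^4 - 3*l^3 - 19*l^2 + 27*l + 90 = (l + 2)*(l^3 - 5*l^2 - 9*l + 45) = (l - 3)*(l + 2)*(l^2 - 2*l - 15) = (l - 3)*(l + 2)*(l + 3)*(l - 5)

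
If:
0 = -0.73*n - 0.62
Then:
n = -0.85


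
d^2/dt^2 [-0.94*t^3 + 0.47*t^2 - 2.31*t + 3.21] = 0.94 - 5.64*t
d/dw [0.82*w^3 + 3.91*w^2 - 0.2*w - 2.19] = 2.46*w^2 + 7.82*w - 0.2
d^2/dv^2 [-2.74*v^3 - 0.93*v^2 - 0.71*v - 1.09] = -16.44*v - 1.86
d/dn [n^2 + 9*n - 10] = 2*n + 9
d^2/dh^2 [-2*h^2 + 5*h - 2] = -4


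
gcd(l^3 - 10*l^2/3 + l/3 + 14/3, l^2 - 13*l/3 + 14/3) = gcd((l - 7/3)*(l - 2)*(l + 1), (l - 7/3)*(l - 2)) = l^2 - 13*l/3 + 14/3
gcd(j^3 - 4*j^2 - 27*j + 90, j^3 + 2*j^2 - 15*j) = j^2 + 2*j - 15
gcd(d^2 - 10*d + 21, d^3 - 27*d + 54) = d - 3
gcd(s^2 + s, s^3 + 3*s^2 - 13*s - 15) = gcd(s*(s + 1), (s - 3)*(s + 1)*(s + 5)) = s + 1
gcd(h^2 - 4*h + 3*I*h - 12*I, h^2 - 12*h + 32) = h - 4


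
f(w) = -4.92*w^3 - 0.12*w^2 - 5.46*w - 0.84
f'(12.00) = -2133.78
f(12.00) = -8585.40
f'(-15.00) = -3322.86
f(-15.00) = 16659.06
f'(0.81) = -15.34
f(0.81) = -7.96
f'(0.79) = -14.86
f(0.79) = -7.65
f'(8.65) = -1111.92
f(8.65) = -3241.34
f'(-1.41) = -34.47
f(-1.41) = 20.41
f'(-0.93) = -18.00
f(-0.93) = 8.09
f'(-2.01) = -64.61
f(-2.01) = 49.60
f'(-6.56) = -639.06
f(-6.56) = 1418.73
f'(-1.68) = -46.72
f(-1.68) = 31.32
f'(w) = -14.76*w^2 - 0.24*w - 5.46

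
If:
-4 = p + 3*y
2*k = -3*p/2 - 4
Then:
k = 9*y/4 + 1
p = -3*y - 4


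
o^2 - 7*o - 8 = (o - 8)*(o + 1)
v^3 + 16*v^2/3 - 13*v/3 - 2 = (v - 1)*(v + 1/3)*(v + 6)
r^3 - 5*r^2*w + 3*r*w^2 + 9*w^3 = (r - 3*w)^2*(r + w)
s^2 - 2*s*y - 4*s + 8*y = (s - 4)*(s - 2*y)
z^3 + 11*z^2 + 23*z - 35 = (z - 1)*(z + 5)*(z + 7)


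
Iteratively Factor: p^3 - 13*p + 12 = (p + 4)*(p^2 - 4*p + 3) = (p - 1)*(p + 4)*(p - 3)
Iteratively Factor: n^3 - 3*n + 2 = (n + 2)*(n^2 - 2*n + 1) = (n - 1)*(n + 2)*(n - 1)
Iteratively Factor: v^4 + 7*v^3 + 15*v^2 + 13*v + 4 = (v + 1)*(v^3 + 6*v^2 + 9*v + 4) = (v + 1)^2*(v^2 + 5*v + 4) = (v + 1)^3*(v + 4)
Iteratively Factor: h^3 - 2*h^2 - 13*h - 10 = (h + 2)*(h^2 - 4*h - 5) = (h - 5)*(h + 2)*(h + 1)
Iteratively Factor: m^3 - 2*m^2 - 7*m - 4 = (m + 1)*(m^2 - 3*m - 4) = (m + 1)^2*(m - 4)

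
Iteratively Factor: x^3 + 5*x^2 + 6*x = (x)*(x^2 + 5*x + 6) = x*(x + 3)*(x + 2)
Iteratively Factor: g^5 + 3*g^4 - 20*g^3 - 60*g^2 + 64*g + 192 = (g + 4)*(g^4 - g^3 - 16*g^2 + 4*g + 48) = (g - 2)*(g + 4)*(g^3 + g^2 - 14*g - 24) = (g - 4)*(g - 2)*(g + 4)*(g^2 + 5*g + 6) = (g - 4)*(g - 2)*(g + 3)*(g + 4)*(g + 2)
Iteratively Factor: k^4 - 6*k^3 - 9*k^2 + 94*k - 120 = (k - 5)*(k^3 - k^2 - 14*k + 24) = (k - 5)*(k + 4)*(k^2 - 5*k + 6) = (k - 5)*(k - 3)*(k + 4)*(k - 2)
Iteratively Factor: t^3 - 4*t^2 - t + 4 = (t - 1)*(t^2 - 3*t - 4) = (t - 1)*(t + 1)*(t - 4)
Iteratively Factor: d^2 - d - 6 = (d + 2)*(d - 3)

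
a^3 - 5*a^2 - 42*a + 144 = (a - 8)*(a - 3)*(a + 6)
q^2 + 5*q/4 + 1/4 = (q + 1/4)*(q + 1)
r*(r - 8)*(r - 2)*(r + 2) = r^4 - 8*r^3 - 4*r^2 + 32*r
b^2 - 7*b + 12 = (b - 4)*(b - 3)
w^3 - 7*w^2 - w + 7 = (w - 7)*(w - 1)*(w + 1)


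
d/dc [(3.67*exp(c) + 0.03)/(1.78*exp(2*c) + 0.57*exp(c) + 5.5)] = (-6.5326*exp(2*c) - 0.1068*exp(c) + 20.1679)*exp(c)/(3.1684*exp(4*c) + 2.0292*exp(3*c) + 19.9049*exp(2*c) + 6.27*exp(c) + 30.25)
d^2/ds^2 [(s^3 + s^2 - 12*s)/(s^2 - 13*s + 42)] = 8*(32*s^3 - 441*s^2 + 1701*s - 1197)/(s^6 - 39*s^5 + 633*s^4 - 5473*s^3 + 26586*s^2 - 68796*s + 74088)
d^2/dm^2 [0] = 0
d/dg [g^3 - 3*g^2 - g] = 3*g^2 - 6*g - 1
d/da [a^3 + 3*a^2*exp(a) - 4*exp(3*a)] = 3*a^2*exp(a) + 3*a^2 + 6*a*exp(a) - 12*exp(3*a)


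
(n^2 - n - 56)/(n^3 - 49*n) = (n - 8)/(n*(n - 7))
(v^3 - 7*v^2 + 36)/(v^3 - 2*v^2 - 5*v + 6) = (v - 6)/(v - 1)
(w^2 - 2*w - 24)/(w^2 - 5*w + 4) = (w^2 - 2*w - 24)/(w^2 - 5*w + 4)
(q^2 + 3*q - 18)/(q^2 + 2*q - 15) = (q + 6)/(q + 5)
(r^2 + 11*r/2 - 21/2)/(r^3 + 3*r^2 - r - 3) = (r^2 + 11*r/2 - 21/2)/(r^3 + 3*r^2 - r - 3)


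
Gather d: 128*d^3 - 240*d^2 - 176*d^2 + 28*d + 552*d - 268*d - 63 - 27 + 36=128*d^3 - 416*d^2 + 312*d - 54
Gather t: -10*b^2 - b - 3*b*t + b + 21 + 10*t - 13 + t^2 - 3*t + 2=-10*b^2 + t^2 + t*(7 - 3*b) + 10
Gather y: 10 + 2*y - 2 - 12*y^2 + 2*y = -12*y^2 + 4*y + 8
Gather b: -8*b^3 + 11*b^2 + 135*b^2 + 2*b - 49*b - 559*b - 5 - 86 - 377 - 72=-8*b^3 + 146*b^2 - 606*b - 540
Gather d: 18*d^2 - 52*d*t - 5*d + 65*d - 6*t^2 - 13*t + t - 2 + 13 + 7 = 18*d^2 + d*(60 - 52*t) - 6*t^2 - 12*t + 18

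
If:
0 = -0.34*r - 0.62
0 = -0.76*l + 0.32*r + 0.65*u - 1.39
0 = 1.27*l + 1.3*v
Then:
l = -1.02362204724409*v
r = -1.82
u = 3.03619909502262 - 1.19685039370079*v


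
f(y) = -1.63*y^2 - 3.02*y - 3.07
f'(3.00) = -12.80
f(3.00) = -26.80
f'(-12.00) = 36.10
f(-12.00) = -201.55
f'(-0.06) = -2.82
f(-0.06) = -2.89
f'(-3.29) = 7.71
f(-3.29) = -10.78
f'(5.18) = -19.91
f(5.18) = -62.45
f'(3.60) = -14.76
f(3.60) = -35.07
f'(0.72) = -5.37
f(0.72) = -6.09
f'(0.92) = -6.02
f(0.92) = -7.23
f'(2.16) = -10.06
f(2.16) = -17.20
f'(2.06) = -9.74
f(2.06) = -16.21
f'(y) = -3.26*y - 3.02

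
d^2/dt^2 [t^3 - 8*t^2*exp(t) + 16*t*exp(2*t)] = -8*t^2*exp(t) + 64*t*exp(2*t) - 32*t*exp(t) + 6*t + 64*exp(2*t) - 16*exp(t)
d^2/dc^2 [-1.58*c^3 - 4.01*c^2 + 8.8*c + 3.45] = -9.48*c - 8.02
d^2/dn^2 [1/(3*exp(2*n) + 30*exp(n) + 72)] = 2*(4*(exp(n) + 5)^2*exp(n) - (2*exp(n) + 5)*(exp(2*n) + 10*exp(n) + 24))*exp(n)/(3*(exp(2*n) + 10*exp(n) + 24)^3)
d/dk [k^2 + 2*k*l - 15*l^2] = 2*k + 2*l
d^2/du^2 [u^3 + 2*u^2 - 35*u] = 6*u + 4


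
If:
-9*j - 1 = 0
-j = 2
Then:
No Solution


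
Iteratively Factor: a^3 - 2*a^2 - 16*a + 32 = (a - 2)*(a^2 - 16) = (a - 2)*(a + 4)*(a - 4)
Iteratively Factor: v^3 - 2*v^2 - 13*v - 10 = (v - 5)*(v^2 + 3*v + 2) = (v - 5)*(v + 2)*(v + 1)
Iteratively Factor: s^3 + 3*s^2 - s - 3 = (s - 1)*(s^2 + 4*s + 3) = (s - 1)*(s + 1)*(s + 3)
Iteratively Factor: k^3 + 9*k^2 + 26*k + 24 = (k + 3)*(k^2 + 6*k + 8) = (k + 2)*(k + 3)*(k + 4)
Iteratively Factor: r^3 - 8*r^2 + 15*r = (r)*(r^2 - 8*r + 15) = r*(r - 5)*(r - 3)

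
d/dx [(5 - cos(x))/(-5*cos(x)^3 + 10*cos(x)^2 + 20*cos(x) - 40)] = (-13*cos(x) + cos(2*x) - 5)*sin(x)/(5*(cos(x) - 2)^3*(cos(x) + 2)^2)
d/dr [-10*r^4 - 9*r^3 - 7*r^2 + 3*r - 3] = -40*r^3 - 27*r^2 - 14*r + 3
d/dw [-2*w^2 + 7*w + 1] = 7 - 4*w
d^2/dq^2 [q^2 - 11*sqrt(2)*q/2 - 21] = 2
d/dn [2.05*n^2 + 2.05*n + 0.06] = 4.1*n + 2.05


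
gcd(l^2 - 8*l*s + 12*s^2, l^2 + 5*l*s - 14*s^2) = -l + 2*s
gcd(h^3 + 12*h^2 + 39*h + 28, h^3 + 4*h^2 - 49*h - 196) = h^2 + 11*h + 28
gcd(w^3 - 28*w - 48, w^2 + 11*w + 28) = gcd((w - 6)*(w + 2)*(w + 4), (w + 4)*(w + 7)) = w + 4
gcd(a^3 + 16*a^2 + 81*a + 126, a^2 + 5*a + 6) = a + 3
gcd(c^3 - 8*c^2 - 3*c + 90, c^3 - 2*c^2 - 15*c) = c^2 - 2*c - 15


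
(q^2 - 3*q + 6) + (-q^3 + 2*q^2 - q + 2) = -q^3 + 3*q^2 - 4*q + 8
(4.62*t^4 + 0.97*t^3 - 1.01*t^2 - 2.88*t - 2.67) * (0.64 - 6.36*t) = -29.3832*t^5 - 3.2124*t^4 + 7.0444*t^3 + 17.6704*t^2 + 15.138*t - 1.7088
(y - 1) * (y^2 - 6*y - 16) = y^3 - 7*y^2 - 10*y + 16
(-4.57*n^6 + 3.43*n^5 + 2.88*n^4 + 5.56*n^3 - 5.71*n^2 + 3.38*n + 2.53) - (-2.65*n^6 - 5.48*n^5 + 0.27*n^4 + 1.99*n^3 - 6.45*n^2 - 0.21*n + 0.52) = -1.92*n^6 + 8.91*n^5 + 2.61*n^4 + 3.57*n^3 + 0.74*n^2 + 3.59*n + 2.01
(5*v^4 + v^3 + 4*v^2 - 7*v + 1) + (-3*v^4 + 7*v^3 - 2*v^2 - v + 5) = 2*v^4 + 8*v^3 + 2*v^2 - 8*v + 6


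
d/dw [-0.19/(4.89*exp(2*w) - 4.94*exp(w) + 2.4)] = (1.8582*exp(w) - 0.9386)*exp(w)/(4.89*exp(2*w) - 4.94*exp(w) + 2.4)^2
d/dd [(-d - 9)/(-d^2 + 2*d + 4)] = (d^2 - 2*d - 2*(d - 1)*(d + 9) - 4)/(-d^2 + 2*d + 4)^2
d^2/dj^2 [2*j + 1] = 0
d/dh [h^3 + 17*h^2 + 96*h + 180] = 3*h^2 + 34*h + 96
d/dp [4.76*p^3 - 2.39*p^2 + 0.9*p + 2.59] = 14.28*p^2 - 4.78*p + 0.9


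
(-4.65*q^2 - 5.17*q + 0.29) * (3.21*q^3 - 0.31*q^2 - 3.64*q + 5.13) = -14.9265*q^5 - 15.1542*q^4 + 19.4596*q^3 - 5.1256*q^2 - 27.5777*q + 1.4877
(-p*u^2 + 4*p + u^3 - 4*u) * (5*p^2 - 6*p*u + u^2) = -5*p^3*u^2 + 20*p^3 + 11*p^2*u^3 - 44*p^2*u - 7*p*u^4 + 28*p*u^2 + u^5 - 4*u^3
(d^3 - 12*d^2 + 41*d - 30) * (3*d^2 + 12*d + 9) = 3*d^5 - 24*d^4 - 12*d^3 + 294*d^2 + 9*d - 270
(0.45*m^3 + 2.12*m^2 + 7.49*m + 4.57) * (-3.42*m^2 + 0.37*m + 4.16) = -1.539*m^5 - 7.0839*m^4 - 22.9594*m^3 - 4.0389*m^2 + 32.8493*m + 19.0112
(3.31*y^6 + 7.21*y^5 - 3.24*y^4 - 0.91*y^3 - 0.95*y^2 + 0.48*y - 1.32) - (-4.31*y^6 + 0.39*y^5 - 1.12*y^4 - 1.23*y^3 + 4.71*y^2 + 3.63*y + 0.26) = 7.62*y^6 + 6.82*y^5 - 2.12*y^4 + 0.32*y^3 - 5.66*y^2 - 3.15*y - 1.58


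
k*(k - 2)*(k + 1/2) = k^3 - 3*k^2/2 - k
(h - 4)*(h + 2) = h^2 - 2*h - 8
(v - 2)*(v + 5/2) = v^2 + v/2 - 5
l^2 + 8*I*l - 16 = (l + 4*I)^2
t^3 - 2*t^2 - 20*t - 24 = (t - 6)*(t + 2)^2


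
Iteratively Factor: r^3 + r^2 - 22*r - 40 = (r + 2)*(r^2 - r - 20) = (r - 5)*(r + 2)*(r + 4)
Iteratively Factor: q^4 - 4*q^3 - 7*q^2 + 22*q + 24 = (q - 3)*(q^3 - q^2 - 10*q - 8) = (q - 4)*(q - 3)*(q^2 + 3*q + 2) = (q - 4)*(q - 3)*(q + 1)*(q + 2)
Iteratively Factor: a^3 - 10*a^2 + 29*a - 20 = (a - 4)*(a^2 - 6*a + 5) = (a - 5)*(a - 4)*(a - 1)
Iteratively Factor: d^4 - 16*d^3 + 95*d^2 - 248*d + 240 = (d - 4)*(d^3 - 12*d^2 + 47*d - 60) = (d - 4)*(d - 3)*(d^2 - 9*d + 20) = (d - 5)*(d - 4)*(d - 3)*(d - 4)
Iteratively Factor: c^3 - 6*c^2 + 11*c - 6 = (c - 1)*(c^2 - 5*c + 6) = (c - 3)*(c - 1)*(c - 2)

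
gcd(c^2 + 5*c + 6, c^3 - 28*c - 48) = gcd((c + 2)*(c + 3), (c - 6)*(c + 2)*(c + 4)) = c + 2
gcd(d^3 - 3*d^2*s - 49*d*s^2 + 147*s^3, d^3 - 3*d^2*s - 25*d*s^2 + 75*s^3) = -d + 3*s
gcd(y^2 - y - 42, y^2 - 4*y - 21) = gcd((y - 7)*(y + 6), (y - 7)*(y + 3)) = y - 7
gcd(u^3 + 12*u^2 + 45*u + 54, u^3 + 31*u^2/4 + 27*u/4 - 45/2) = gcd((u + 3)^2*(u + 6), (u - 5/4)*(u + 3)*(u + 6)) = u^2 + 9*u + 18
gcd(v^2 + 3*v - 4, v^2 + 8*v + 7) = 1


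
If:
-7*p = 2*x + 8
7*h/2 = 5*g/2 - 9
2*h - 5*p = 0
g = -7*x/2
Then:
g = -14/25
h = -104/35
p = -208/175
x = 4/25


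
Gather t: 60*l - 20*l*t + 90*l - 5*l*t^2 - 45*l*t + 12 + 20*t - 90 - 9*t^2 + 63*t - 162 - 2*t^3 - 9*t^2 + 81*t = 150*l - 2*t^3 + t^2*(-5*l - 18) + t*(164 - 65*l) - 240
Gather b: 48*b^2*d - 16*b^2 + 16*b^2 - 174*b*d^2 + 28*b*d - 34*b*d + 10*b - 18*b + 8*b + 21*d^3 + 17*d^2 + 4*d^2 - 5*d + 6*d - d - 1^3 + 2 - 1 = 48*b^2*d + b*(-174*d^2 - 6*d) + 21*d^3 + 21*d^2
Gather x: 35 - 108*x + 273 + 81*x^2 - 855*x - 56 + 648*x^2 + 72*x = 729*x^2 - 891*x + 252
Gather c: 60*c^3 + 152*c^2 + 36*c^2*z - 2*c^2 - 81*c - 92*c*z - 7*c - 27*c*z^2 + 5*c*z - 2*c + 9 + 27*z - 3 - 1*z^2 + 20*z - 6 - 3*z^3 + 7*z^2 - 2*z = 60*c^3 + c^2*(36*z + 150) + c*(-27*z^2 - 87*z - 90) - 3*z^3 + 6*z^2 + 45*z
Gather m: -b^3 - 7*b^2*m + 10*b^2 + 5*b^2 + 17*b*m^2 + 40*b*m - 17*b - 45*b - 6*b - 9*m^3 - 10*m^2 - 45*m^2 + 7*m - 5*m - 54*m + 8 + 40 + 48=-b^3 + 15*b^2 - 68*b - 9*m^3 + m^2*(17*b - 55) + m*(-7*b^2 + 40*b - 52) + 96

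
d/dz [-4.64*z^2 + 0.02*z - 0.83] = 0.02 - 9.28*z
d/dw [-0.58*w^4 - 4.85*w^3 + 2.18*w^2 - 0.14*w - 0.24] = -2.32*w^3 - 14.55*w^2 + 4.36*w - 0.14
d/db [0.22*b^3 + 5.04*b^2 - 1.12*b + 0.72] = 0.66*b^2 + 10.08*b - 1.12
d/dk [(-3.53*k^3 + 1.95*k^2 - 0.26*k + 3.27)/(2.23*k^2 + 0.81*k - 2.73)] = (-7.8719*k^4 - 5.7186*k^3 + 31.07*k^2 - 25.2312*k - 1.9389)/(4.9729*k^4 + 3.6126*k^3 - 11.5197*k^2 - 4.4226*k + 7.4529)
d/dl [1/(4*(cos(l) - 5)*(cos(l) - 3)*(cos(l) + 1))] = (-3*sin(l)^2 - 14*cos(l) + 10)*sin(l)/(4*(cos(l) - 5)^2*(cos(l) - 3)^2*(cos(l) + 1)^2)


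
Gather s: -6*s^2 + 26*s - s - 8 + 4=-6*s^2 + 25*s - 4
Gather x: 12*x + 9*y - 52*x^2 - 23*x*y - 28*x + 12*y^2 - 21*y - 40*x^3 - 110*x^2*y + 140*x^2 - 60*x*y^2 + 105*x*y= -40*x^3 + x^2*(88 - 110*y) + x*(-60*y^2 + 82*y - 16) + 12*y^2 - 12*y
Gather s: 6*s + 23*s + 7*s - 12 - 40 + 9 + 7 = 36*s - 36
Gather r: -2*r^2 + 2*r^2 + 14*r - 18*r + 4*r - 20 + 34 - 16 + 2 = 0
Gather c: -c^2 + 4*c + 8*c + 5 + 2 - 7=-c^2 + 12*c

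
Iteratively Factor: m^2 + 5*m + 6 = (m + 3)*(m + 2)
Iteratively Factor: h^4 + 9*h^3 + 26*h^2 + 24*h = (h + 2)*(h^3 + 7*h^2 + 12*h) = h*(h + 2)*(h^2 + 7*h + 12) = h*(h + 2)*(h + 4)*(h + 3)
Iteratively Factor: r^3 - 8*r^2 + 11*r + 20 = (r - 5)*(r^2 - 3*r - 4) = (r - 5)*(r - 4)*(r + 1)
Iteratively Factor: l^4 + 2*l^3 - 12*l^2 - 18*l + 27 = (l - 3)*(l^3 + 5*l^2 + 3*l - 9) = (l - 3)*(l + 3)*(l^2 + 2*l - 3) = (l - 3)*(l + 3)^2*(l - 1)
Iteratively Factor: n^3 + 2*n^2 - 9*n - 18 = (n + 3)*(n^2 - n - 6) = (n + 2)*(n + 3)*(n - 3)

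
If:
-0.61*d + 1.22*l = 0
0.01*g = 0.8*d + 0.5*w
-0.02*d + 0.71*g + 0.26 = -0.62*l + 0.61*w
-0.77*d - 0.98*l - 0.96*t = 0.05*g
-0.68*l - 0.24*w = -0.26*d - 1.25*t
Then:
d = 0.02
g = -0.41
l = 0.01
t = -0.01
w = -0.04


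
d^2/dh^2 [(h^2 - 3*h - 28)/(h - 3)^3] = 18*h/(h - 3)^5 + 2/(h - 3)^3 - 390/(h - 3)^5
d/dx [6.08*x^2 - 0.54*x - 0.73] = 12.16*x - 0.54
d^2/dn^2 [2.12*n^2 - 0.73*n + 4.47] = 4.24000000000000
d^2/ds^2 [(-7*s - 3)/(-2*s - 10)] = -32/(s + 5)^3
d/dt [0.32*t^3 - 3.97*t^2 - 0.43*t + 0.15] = 0.96*t^2 - 7.94*t - 0.43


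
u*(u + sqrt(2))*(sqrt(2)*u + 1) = sqrt(2)*u^3 + 3*u^2 + sqrt(2)*u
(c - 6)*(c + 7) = c^2 + c - 42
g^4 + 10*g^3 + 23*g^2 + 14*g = g*(g + 1)*(g + 2)*(g + 7)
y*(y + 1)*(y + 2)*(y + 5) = y^4 + 8*y^3 + 17*y^2 + 10*y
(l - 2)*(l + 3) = l^2 + l - 6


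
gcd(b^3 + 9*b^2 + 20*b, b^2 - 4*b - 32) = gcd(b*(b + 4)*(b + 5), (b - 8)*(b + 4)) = b + 4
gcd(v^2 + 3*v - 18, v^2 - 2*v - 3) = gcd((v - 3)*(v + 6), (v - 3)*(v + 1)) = v - 3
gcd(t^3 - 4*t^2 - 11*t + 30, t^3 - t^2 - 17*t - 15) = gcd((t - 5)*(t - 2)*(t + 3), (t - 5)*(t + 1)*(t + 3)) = t^2 - 2*t - 15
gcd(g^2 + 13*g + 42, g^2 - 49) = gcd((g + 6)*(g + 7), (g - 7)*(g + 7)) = g + 7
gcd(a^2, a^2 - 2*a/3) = a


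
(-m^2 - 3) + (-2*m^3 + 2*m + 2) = -2*m^3 - m^2 + 2*m - 1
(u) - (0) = u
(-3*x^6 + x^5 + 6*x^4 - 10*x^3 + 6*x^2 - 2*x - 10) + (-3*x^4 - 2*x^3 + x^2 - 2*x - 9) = -3*x^6 + x^5 + 3*x^4 - 12*x^3 + 7*x^2 - 4*x - 19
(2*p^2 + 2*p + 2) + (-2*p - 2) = 2*p^2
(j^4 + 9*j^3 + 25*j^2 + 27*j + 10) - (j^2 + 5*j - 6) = j^4 + 9*j^3 + 24*j^2 + 22*j + 16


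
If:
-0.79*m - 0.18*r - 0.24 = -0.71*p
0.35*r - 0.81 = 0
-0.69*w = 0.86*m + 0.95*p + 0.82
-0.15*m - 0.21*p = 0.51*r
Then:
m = -3.58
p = -3.06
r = 2.31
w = 7.49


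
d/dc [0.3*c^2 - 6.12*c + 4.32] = 0.6*c - 6.12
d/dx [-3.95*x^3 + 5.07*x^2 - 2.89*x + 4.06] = -11.85*x^2 + 10.14*x - 2.89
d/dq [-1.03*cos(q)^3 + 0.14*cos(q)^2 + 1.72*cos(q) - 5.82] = (3.09*cos(q)^2 - 0.28*cos(q) - 1.72)*sin(q)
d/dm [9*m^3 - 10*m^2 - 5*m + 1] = 27*m^2 - 20*m - 5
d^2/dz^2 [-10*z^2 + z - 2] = -20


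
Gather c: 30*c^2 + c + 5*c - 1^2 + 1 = 30*c^2 + 6*c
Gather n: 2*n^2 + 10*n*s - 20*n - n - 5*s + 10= 2*n^2 + n*(10*s - 21) - 5*s + 10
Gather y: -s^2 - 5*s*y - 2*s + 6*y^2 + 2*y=-s^2 - 2*s + 6*y^2 + y*(2 - 5*s)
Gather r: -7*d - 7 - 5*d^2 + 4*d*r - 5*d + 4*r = -5*d^2 - 12*d + r*(4*d + 4) - 7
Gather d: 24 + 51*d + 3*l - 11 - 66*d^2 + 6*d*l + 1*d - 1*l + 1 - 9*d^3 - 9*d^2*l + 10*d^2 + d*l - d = -9*d^3 + d^2*(-9*l - 56) + d*(7*l + 51) + 2*l + 14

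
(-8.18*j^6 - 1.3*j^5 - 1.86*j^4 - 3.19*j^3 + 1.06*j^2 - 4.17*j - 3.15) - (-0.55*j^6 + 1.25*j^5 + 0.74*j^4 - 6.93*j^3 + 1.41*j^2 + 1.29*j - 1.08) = -7.63*j^6 - 2.55*j^5 - 2.6*j^4 + 3.74*j^3 - 0.35*j^2 - 5.46*j - 2.07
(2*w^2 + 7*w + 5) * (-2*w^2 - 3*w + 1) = -4*w^4 - 20*w^3 - 29*w^2 - 8*w + 5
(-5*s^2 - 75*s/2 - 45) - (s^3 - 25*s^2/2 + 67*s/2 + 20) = -s^3 + 15*s^2/2 - 71*s - 65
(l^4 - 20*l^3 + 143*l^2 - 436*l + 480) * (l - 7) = l^5 - 27*l^4 + 283*l^3 - 1437*l^2 + 3532*l - 3360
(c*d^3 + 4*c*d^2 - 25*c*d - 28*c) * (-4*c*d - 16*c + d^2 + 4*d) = -4*c^2*d^4 - 32*c^2*d^3 + 36*c^2*d^2 + 512*c^2*d + 448*c^2 + c*d^5 + 8*c*d^4 - 9*c*d^3 - 128*c*d^2 - 112*c*d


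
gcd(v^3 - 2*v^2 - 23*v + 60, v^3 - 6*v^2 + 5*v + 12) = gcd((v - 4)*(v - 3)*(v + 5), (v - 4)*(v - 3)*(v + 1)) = v^2 - 7*v + 12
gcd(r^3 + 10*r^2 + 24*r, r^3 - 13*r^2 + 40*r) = r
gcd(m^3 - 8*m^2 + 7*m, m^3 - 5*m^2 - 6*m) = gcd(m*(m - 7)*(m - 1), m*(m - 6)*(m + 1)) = m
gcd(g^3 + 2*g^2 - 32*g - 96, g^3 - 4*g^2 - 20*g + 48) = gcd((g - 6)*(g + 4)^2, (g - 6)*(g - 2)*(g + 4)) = g^2 - 2*g - 24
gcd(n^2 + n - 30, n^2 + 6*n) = n + 6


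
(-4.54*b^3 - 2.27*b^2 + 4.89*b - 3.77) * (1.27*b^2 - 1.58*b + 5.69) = -5.7658*b^5 + 4.2903*b^4 - 16.0357*b^3 - 25.4304*b^2 + 33.7807*b - 21.4513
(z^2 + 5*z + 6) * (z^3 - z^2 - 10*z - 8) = z^5 + 4*z^4 - 9*z^3 - 64*z^2 - 100*z - 48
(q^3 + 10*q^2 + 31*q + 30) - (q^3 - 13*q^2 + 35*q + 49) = 23*q^2 - 4*q - 19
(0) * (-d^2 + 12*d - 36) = 0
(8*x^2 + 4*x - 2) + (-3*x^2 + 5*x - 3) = 5*x^2 + 9*x - 5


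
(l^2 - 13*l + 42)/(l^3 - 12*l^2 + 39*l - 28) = (l - 6)/(l^2 - 5*l + 4)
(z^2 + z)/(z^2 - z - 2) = z/(z - 2)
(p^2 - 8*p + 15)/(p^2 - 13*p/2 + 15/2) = 2*(p - 3)/(2*p - 3)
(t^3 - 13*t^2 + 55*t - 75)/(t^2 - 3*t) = t - 10 + 25/t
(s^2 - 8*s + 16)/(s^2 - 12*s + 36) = (s^2 - 8*s + 16)/(s^2 - 12*s + 36)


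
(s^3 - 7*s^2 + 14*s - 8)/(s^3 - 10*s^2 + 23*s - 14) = (s - 4)/(s - 7)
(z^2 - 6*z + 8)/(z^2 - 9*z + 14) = (z - 4)/(z - 7)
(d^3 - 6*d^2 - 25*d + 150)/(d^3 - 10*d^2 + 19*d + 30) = (d + 5)/(d + 1)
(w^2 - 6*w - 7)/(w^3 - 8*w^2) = (w^2 - 6*w - 7)/(w^2*(w - 8))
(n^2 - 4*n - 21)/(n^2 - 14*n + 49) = (n + 3)/(n - 7)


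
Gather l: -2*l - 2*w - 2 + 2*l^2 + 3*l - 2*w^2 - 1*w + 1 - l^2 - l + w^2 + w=l^2 - w^2 - 2*w - 1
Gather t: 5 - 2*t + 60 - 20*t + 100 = 165 - 22*t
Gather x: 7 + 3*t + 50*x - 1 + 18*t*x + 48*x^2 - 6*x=3*t + 48*x^2 + x*(18*t + 44) + 6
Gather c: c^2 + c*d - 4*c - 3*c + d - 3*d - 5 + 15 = c^2 + c*(d - 7) - 2*d + 10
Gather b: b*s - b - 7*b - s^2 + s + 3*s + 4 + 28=b*(s - 8) - s^2 + 4*s + 32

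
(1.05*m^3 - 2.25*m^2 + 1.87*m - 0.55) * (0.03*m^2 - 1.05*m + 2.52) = 0.0315*m^5 - 1.17*m^4 + 5.0646*m^3 - 7.65*m^2 + 5.2899*m - 1.386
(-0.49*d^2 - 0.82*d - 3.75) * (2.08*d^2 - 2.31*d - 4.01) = -1.0192*d^4 - 0.5737*d^3 - 3.9409*d^2 + 11.9507*d + 15.0375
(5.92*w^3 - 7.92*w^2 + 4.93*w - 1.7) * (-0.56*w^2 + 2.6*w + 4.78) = -3.3152*w^5 + 19.8272*w^4 + 4.9448*w^3 - 24.0876*w^2 + 19.1454*w - 8.126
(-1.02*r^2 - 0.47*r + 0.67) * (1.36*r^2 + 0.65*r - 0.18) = -1.3872*r^4 - 1.3022*r^3 + 0.7893*r^2 + 0.5201*r - 0.1206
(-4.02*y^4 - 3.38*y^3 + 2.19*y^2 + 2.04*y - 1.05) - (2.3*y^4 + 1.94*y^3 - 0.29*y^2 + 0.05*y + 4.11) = -6.32*y^4 - 5.32*y^3 + 2.48*y^2 + 1.99*y - 5.16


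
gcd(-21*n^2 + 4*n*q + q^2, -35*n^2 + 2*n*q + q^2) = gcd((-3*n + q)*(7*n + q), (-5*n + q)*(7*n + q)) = 7*n + q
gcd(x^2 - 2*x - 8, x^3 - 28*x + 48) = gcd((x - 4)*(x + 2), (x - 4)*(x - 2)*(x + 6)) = x - 4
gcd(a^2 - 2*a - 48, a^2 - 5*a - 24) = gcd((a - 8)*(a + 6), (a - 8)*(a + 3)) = a - 8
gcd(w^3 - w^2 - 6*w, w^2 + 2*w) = w^2 + 2*w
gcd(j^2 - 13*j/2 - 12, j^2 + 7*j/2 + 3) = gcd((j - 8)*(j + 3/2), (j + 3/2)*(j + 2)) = j + 3/2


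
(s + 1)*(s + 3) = s^2 + 4*s + 3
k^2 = k^2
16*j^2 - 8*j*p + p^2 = (-4*j + p)^2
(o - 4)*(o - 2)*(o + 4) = o^3 - 2*o^2 - 16*o + 32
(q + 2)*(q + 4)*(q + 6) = q^3 + 12*q^2 + 44*q + 48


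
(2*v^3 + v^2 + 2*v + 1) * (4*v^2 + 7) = 8*v^5 + 4*v^4 + 22*v^3 + 11*v^2 + 14*v + 7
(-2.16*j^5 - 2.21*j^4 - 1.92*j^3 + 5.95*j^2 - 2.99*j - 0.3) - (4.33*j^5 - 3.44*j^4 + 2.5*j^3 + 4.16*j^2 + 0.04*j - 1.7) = -6.49*j^5 + 1.23*j^4 - 4.42*j^3 + 1.79*j^2 - 3.03*j + 1.4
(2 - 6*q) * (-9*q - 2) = 54*q^2 - 6*q - 4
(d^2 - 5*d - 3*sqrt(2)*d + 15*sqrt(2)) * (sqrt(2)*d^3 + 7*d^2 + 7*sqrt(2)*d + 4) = sqrt(2)*d^5 - 5*sqrt(2)*d^4 + d^4 - 14*sqrt(2)*d^3 - 5*d^3 - 38*d^2 + 70*sqrt(2)*d^2 - 12*sqrt(2)*d + 190*d + 60*sqrt(2)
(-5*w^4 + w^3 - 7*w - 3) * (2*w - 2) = -10*w^5 + 12*w^4 - 2*w^3 - 14*w^2 + 8*w + 6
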